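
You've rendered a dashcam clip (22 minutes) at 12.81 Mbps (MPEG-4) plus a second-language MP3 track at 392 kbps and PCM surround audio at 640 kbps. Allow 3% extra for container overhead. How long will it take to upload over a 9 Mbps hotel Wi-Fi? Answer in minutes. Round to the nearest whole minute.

22 min = 1320 s
Audio total: 392 + 640 = 1032 kbps = 1.032 Mbps.
Total bitrate: 13.842 Mbps.
File: 13.842 Mbps × 1320 s = 18271.4 Mb.
With 3% container overhead: ×1.03. → 18819.6 Mb.
At 9 Mbps: 18819.6 / 9 = 2091.1 s ≈ 34.9 minutes.

35 minutes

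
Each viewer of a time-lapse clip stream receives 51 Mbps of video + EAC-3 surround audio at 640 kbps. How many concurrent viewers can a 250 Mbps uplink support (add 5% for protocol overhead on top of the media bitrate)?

Audio: 640 kbps = 0.640 Mbps.
Per-viewer media rate: 51.640 Mbps.
On the wire with 5% overhead: 54.222 Mbps.
250 Mbps = 250.0 Mbps; 250.0 / 54.222 = 4.61 → 4 viewers.

4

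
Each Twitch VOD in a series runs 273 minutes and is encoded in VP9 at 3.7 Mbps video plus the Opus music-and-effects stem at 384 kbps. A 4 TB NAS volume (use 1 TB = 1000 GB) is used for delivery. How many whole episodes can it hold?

478

273 min = 16380 s
Audio: 384 kbps = 0.384 Mbps.
Total bitrate: 4.084 Mbps.
Per item: 4.084 Mbps × 16380 s = 66,896 Mb = 8,362 MB.
Capacity: 4 TB = 32,000,000 Mb; 478.36 items → 478 complete.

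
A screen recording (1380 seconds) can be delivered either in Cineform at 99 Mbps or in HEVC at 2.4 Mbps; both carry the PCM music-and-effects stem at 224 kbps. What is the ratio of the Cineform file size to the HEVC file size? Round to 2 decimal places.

37.81

Audio: 224 kbps = 0.224 Mbps.
Cineform: 99.224 Mbps × 1380 s = 136929.1 Mb = 17.116 GB.
HEVC: 2.624 Mbps × 1380 s = 3621.1 Mb = 0.453 GB.
Ratio: 17.116 / 0.453 = 37.814.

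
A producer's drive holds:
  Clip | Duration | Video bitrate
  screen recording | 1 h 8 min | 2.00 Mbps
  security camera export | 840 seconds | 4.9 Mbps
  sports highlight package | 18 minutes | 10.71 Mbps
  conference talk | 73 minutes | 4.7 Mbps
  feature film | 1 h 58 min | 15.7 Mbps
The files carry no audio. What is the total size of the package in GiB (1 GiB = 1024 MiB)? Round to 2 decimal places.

18.11 GiB

screen recording: 2.000 Mbps × 4080 s = 8160.0 Mb
security camera export: 4.900 Mbps × 840 s = 4116.0 Mb
sports highlight package: 10.710 Mbps × 1080 s = 11566.8 Mb
conference talk: 4.700 Mbps × 4380 s = 20586.0 Mb
feature film: 15.700 Mbps × 7080 s = 111156.0 Mb
Total: 155584.8 Mb = 19448.1 MB.
= 18.11 GiB.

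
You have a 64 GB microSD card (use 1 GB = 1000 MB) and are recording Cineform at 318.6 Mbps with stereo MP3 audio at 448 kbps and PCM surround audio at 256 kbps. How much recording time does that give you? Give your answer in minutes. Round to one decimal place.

Audio total: 448 + 256 = 704 kbps = 0.704 Mbps.
Total bitrate: 318.6 + 0.704 = 319.304 Mbps.
Capacity: 64 GB = 512,000 Mb.
Recording time: 512,000 / 319.304 = 1,603 s ≈ 26.7 minutes.

26.7 minutes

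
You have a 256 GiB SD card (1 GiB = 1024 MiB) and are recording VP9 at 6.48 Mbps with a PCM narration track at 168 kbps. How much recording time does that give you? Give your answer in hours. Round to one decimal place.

Audio: 168 kbps = 0.168 Mbps.
Total bitrate: 6.48 + 0.168 = 6.648 Mbps.
Capacity: 256 GiB = 2,199,023 Mb.
Recording time: 2,199,023 / 6.648 = 330,780 s ≈ 91.9 hours.

91.9 hours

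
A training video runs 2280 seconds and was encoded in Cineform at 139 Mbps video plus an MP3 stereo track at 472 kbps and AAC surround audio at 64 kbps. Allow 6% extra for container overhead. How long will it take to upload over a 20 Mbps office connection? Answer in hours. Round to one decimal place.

Audio total: 472 + 64 = 536 kbps = 0.536 Mbps.
Total bitrate: 139.536 Mbps.
File: 139.536 Mbps × 2280 s = 318142.1 Mb.
With 6% container overhead: ×1.06. → 337230.6 Mb.
At 20 Mbps: 337230.6 / 20 = 16861.5 s ≈ 4.68 hours.

4.7 hours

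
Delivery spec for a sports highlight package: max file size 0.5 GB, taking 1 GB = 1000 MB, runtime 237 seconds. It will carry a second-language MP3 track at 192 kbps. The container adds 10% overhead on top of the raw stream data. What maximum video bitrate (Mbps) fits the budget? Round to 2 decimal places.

Budget: 0.5 GB = 4000.0 Mb.
Stream payload after overhead: 4000.0 / 1.10 = 3636.4 Mb.
Total bitrate budget: 3636.4 Mb / 237 s = 15.343 Mbps.
Audio: 192 kbps = 0.192 Mbps.
Video: 15.343 − 0.192 = 15.151 Mbps.

15.15 Mbps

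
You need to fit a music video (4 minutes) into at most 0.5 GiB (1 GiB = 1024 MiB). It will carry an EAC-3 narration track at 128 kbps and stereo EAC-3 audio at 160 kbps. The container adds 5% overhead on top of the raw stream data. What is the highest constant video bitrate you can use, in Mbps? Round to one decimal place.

16.8 Mbps

Budget: 0.5 GiB = 4295.0 Mb.
Stream payload after overhead: 4295.0 / 1.05 = 4090.4 Mb.
4 min = 240 s
Total bitrate budget: 4090.4 Mb / 240 s = 17.044 Mbps.
Audio total: 128 + 160 = 288 kbps = 0.288 Mbps.
Video: 17.044 − 0.288 = 16.756 Mbps.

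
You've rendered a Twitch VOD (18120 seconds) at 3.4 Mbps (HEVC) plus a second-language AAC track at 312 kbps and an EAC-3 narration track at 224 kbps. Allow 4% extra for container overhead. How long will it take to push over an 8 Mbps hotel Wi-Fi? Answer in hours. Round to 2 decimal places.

2.58 hours

Audio total: 312 + 224 = 536 kbps = 0.536 Mbps.
Total bitrate: 3.936 Mbps.
File: 3.936 Mbps × 18120 s = 71320.3 Mb.
With 4% container overhead: ×1.04. → 74173.1 Mb.
At 8 Mbps: 74173.1 / 8 = 9271.6 s ≈ 2.58 hours.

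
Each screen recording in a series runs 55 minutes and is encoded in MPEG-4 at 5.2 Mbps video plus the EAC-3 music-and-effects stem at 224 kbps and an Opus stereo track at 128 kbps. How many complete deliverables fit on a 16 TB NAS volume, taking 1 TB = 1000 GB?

55 min = 3300 s
Audio total: 224 + 128 = 352 kbps = 0.352 Mbps.
Total bitrate: 5.552 Mbps.
Per item: 5.552 Mbps × 3300 s = 18,322 Mb = 2,290 MB.
Capacity: 16 TB = 128,000,000 Mb; 6986.29 items → 6986 complete.

6986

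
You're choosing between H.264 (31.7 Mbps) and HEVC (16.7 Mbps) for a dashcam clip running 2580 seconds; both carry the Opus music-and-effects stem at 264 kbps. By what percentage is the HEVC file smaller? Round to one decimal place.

Audio: 264 kbps = 0.264 Mbps.
H.264: 31.964 Mbps × 2580 s = 82467.1 Mb = 10.308 GB.
HEVC: 16.964 Mbps × 2580 s = 43767.1 Mb = 5.471 GB.
Reduction: (1 − 5.471/10.308) × 100 = 46.93%.

46.9%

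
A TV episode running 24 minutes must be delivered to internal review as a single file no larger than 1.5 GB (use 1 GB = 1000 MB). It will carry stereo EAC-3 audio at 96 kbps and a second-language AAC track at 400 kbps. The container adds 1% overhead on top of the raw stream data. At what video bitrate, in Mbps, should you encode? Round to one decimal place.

7.8 Mbps

Budget: 1.5 GB = 12000.0 Mb.
Stream payload after overhead: 12000.0 / 1.01 = 11881.2 Mb.
24 min = 1440 s
Total bitrate budget: 11881.2 Mb / 1440 s = 8.251 Mbps.
Audio total: 96 + 400 = 496 kbps = 0.496 Mbps.
Video: 8.251 − 0.496 = 7.755 Mbps.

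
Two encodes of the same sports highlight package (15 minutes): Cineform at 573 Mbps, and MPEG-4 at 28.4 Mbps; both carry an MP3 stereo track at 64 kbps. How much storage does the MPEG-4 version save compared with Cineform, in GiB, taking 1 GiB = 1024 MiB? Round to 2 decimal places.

15 min = 900 s
Audio: 64 kbps = 0.064 Mbps.
Cineform: 573.064 Mbps × 900 s = 515757.6 Mb = 60.042 GiB.
MPEG-4: 28.464 Mbps × 900 s = 25617.6 Mb = 2.982 GiB.
Saving: 60.042 − 2.982 = 57.060 GiB.

57.06 GiB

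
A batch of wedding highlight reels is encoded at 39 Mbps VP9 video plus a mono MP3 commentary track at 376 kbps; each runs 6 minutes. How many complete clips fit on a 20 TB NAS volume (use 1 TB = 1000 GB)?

11287

6 min = 360 s
Audio: 376 kbps = 0.376 Mbps.
Total bitrate: 39.376 Mbps.
Per item: 39.376 Mbps × 360 s = 14,175 Mb = 1,772 MB.
Capacity: 20 TB = 160,000,000 Mb; 11287.19 items → 11287 complete.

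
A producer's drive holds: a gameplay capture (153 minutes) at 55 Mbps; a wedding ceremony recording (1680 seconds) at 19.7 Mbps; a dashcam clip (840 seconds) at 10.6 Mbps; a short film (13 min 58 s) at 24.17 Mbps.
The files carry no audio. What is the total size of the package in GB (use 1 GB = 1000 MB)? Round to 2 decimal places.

gameplay capture: 55.000 Mbps × 9180 s = 504900.0 Mb
wedding ceremony recording: 19.700 Mbps × 1680 s = 33096.0 Mb
dashcam clip: 10.600 Mbps × 840 s = 8904.0 Mb
short film: 24.170 Mbps × 838 s = 20254.5 Mb
Total: 567154.5 Mb = 70894.3 MB.
= 70.89 GB.

70.89 GB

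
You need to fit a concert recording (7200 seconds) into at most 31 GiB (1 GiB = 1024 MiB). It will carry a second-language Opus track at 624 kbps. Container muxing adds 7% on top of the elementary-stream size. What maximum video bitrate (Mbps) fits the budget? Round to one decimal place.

33.9 Mbps

Budget: 31 GiB = 266288.0 Mb.
Stream payload after overhead: 266288.0 / 1.07 = 248867.3 Mb.
Total bitrate budget: 248867.3 Mb / 7200 s = 34.565 Mbps.
Audio: 624 kbps = 0.624 Mbps.
Video: 34.565 − 0.624 = 33.941 Mbps.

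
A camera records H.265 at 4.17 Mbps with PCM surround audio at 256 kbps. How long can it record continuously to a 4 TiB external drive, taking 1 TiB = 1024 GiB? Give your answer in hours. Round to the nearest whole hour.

2208 hours

Audio: 256 kbps = 0.256 Mbps.
Total bitrate: 4.17 + 0.256 = 4.426 Mbps.
Capacity: 4 TiB = 35,184,372 Mb.
Recording time: 35,184,372 / 4.426 = 7,949,474 s ≈ 2,208 hours.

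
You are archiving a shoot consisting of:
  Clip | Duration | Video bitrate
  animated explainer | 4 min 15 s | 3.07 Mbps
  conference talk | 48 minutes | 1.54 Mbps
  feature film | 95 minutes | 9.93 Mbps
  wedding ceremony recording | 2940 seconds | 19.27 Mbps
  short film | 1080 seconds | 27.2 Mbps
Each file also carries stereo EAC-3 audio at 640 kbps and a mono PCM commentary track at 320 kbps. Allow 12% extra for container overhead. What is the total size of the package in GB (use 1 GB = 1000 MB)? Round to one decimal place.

Audio total: 640 + 320 = 960 kbps = 0.960 Mbps.
animated explainer: 4.030 Mbps × 255 s × 1.12 = 1151.0 Mb
conference talk: 2.500 Mbps × 2880 s × 1.12 = 8064.0 Mb
feature film: 10.890 Mbps × 5700 s × 1.12 = 69521.8 Mb
wedding ceremony recording: 20.230 Mbps × 2940 s × 1.12 = 66613.3 Mb
short film: 28.160 Mbps × 1080 s × 1.12 = 34062.3 Mb
Total: 179412.4 Mb = 22426.6 MB.
= 22.43 GB.

22.4 GB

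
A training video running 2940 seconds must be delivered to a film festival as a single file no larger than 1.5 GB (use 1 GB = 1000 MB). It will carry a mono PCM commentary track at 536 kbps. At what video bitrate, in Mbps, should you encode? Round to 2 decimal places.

Budget: 1.5 GB = 12000.0 Mb.
Total bitrate budget: 12000.0 Mb / 2940 s = 4.082 Mbps.
Audio: 536 kbps = 0.536 Mbps.
Video: 4.082 − 0.536 = 3.546 Mbps.

3.55 Mbps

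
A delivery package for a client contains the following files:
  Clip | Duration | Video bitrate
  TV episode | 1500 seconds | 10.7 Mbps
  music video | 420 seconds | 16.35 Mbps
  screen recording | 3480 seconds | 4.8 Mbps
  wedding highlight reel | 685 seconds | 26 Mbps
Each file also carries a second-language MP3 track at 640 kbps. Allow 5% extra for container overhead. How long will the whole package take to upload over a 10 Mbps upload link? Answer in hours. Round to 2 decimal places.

Audio: 640 kbps = 0.640 Mbps.
TV episode: 11.340 Mbps × 1500 s × 1.05 = 17860.5 Mb
music video: 16.990 Mbps × 420 s × 1.05 = 7492.6 Mb
screen recording: 5.440 Mbps × 3480 s × 1.05 = 19877.8 Mb
wedding highlight reel: 26.640 Mbps × 685 s × 1.05 = 19160.8 Mb
Total: 64391.7 Mb = 8049.0 MB.
At 10 Mbps: 64391.7 / 10 = 6439 s ≈ 1.79 hours.

1.79 hours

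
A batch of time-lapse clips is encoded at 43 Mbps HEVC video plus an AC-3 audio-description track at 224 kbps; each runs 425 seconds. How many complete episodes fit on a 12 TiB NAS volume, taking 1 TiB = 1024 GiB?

5745

Audio: 224 kbps = 0.224 Mbps.
Total bitrate: 43.224 Mbps.
Per item: 43.224 Mbps × 425 s = 18,370 Mb = 2,296 MB.
Capacity: 12 TiB = 105,553,116 Mb; 5745.89 items → 5745 complete.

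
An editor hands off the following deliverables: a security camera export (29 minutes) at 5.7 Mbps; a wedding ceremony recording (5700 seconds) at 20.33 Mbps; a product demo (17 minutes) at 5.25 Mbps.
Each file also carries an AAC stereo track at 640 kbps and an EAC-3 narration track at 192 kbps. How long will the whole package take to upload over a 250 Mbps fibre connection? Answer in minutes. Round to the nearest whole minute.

9 minutes

Audio total: 640 + 192 = 832 kbps = 0.832 Mbps.
security camera export: 6.532 Mbps × 1740 s = 11365.7 Mb
wedding ceremony recording: 21.162 Mbps × 5700 s = 120623.4 Mb
product demo: 6.082 Mbps × 1020 s = 6203.6 Mb
Total: 138192.7 Mb = 17274.1 MB.
At 250 Mbps: 138192.7 / 250 = 553 s ≈ 9.21 minutes.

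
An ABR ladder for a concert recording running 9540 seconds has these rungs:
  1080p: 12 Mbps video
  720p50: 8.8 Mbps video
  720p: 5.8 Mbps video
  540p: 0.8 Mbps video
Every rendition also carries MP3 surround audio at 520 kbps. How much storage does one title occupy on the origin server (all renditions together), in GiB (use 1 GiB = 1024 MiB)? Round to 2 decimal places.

32.74 GiB

Audio: 520 kbps = 0.520 Mbps.
Sum of rendition bitrates: (12+0.520) + (8.8+0.520) + (5.8+0.520) + (0.8+0.520) = 29.480 Mbps.
× 9540 s = 281,239 Mb = 35,155 MB = 32.74 GiB.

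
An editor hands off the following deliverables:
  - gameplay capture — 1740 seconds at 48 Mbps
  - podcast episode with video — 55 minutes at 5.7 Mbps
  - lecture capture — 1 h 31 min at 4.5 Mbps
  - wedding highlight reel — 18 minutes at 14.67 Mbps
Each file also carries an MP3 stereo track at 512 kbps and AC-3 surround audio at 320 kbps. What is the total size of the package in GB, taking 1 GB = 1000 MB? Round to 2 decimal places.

19.05 GB

Audio total: 512 + 320 = 832 kbps = 0.832 Mbps.
gameplay capture: 48.832 Mbps × 1740 s = 84967.7 Mb
podcast episode with video: 6.532 Mbps × 3300 s = 21555.6 Mb
lecture capture: 5.332 Mbps × 5460 s = 29112.7 Mb
wedding highlight reel: 15.502 Mbps × 1080 s = 16742.2 Mb
Total: 152378.2 Mb = 19047.3 MB.
= 19.05 GB.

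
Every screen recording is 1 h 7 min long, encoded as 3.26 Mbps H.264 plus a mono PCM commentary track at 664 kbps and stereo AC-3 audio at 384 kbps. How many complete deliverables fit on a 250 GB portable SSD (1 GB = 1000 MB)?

115

1 h 7 min = 67 min = 4020 s
Audio total: 664 + 384 = 1048 kbps = 1.048 Mbps.
Total bitrate: 4.308 Mbps.
Per item: 4.308 Mbps × 4020 s = 17,318 Mb = 2,165 MB.
Capacity: 250 GB = 2,000,000 Mb; 115.49 items → 115 complete.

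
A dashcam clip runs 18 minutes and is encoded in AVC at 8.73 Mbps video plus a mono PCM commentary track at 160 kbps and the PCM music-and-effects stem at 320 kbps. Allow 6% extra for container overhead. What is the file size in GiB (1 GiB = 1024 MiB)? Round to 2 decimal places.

18 min = 1080 s
Audio total: 160 + 320 = 480 kbps = 0.480 Mbps.
Total bitrate: 8.73 + 0.480 = 9.210 Mbps.
Stream data: 9.210 Mbps × 1080 s = 9946.8 Mb.
With 6% container overhead: ×1.06.
10,544 Mb = 1,317,951,000 bytes ÷ 1,073,741,824 = 1.227 GiB.

1.23 GiB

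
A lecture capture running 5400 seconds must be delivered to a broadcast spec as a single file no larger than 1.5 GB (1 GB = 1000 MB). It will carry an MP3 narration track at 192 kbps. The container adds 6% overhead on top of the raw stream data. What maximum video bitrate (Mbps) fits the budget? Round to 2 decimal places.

1.90 Mbps

Budget: 1.5 GB = 12000.0 Mb.
Stream payload after overhead: 12000.0 / 1.06 = 11320.8 Mb.
Total bitrate budget: 11320.8 Mb / 5400 s = 2.096 Mbps.
Audio: 192 kbps = 0.192 Mbps.
Video: 2.096 − 0.192 = 1.904 Mbps.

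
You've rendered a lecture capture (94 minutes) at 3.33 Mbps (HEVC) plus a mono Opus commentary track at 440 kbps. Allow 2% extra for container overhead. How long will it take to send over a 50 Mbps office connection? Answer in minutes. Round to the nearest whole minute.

7 minutes

94 min = 5640 s
Audio: 440 kbps = 0.440 Mbps.
Total bitrate: 3.770 Mbps.
File: 3.770 Mbps × 5640 s = 21262.8 Mb.
With 2% container overhead: ×1.02. → 21688.1 Mb.
At 50 Mbps: 21688.1 / 50 = 433.8 s ≈ 7.23 minutes.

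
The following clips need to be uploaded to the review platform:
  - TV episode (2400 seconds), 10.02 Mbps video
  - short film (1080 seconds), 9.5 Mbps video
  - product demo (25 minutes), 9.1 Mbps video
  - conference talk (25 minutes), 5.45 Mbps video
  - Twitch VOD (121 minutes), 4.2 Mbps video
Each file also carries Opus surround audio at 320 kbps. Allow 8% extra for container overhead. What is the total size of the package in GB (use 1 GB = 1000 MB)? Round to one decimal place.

Audio: 320 kbps = 0.320 Mbps.
TV episode: 10.340 Mbps × 2400 s × 1.08 = 26801.3 Mb
short film: 9.820 Mbps × 1080 s × 1.08 = 11454.0 Mb
product demo: 9.420 Mbps × 1500 s × 1.08 = 15260.4 Mb
conference talk: 5.770 Mbps × 1500 s × 1.08 = 9347.4 Mb
Twitch VOD: 4.520 Mbps × 7260 s × 1.08 = 35440.4 Mb
Total: 98303.5 Mb = 12287.9 MB.
= 12.29 GB.

12.3 GB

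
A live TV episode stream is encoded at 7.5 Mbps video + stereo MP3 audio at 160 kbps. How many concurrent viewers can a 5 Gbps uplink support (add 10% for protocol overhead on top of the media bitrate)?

593

Audio: 160 kbps = 0.160 Mbps.
Per-viewer media rate: 7.660 Mbps.
On the wire with 10% overhead: 8.426 Mbps.
5 Gbps = 5,000 Mbps; 5,000 / 8.426 = 593.40 → 593 viewers.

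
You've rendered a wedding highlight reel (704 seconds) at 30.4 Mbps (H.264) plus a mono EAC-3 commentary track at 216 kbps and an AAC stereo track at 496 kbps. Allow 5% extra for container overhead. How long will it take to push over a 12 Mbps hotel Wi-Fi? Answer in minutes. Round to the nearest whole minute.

Audio total: 216 + 496 = 712 kbps = 0.712 Mbps.
Total bitrate: 31.112 Mbps.
File: 31.112 Mbps × 704 s = 21902.8 Mb.
With 5% container overhead: ×1.05. → 22998.0 Mb.
At 12 Mbps: 22998.0 / 12 = 1916.5 s ≈ 31.9 minutes.

32 minutes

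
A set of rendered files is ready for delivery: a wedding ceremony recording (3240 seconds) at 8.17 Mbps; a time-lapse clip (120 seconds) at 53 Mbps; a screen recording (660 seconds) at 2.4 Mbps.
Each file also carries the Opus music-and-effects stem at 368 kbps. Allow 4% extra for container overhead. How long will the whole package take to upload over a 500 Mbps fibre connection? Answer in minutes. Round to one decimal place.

1.2 minutes

Audio: 368 kbps = 0.368 Mbps.
wedding ceremony recording: 8.538 Mbps × 3240 s × 1.04 = 28769.6 Mb
time-lapse clip: 53.368 Mbps × 120 s × 1.04 = 6660.3 Mb
screen recording: 2.768 Mbps × 660 s × 1.04 = 1900.0 Mb
Total: 37329.9 Mb = 4666.2 MB.
At 500 Mbps: 37329.9 / 500 = 75 s ≈ 1.24 minutes.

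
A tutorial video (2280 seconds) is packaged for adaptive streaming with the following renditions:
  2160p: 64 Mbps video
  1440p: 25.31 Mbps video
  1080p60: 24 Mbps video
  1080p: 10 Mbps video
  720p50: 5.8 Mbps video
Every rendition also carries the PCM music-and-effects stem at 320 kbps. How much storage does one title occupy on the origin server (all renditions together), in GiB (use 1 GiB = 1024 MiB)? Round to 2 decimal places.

Audio: 320 kbps = 0.320 Mbps.
Sum of rendition bitrates: (64+0.320) + (25.31+0.320) + (24+0.320) + (10+0.320) + (5.8+0.320) = 130.710 Mbps.
× 2280 s = 298,019 Mb = 37,252 MB = 34.69 GiB.

34.69 GiB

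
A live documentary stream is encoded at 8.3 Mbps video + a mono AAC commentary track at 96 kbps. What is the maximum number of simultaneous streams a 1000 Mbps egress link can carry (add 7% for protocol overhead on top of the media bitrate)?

111

Audio: 96 kbps = 0.096 Mbps.
Per-viewer media rate: 8.396 Mbps.
On the wire with 7% overhead: 8.984 Mbps.
1000 Mbps = 1,000 Mbps; 1,000 / 8.984 = 111.31 → 111 viewers.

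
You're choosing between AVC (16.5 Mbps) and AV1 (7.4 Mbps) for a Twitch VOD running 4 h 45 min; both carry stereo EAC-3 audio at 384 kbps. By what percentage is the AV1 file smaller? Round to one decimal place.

53.9%

4 h 45 min = 285 min = 17100 s
Audio: 384 kbps = 0.384 Mbps.
AVC: 16.884 Mbps × 17100 s = 288716.4 Mb = 36.090 GB.
AV1: 7.784 Mbps × 17100 s = 133106.4 Mb = 16.638 GB.
Reduction: (1 − 16.638/36.090) × 100 = 53.90%.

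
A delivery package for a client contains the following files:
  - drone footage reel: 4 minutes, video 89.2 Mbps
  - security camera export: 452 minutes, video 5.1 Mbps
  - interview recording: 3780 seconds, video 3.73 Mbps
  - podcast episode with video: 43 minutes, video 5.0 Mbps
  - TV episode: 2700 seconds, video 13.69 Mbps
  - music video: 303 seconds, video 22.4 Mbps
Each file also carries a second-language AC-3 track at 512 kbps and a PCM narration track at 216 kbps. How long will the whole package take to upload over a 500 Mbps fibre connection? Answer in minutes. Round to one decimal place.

Audio total: 512 + 216 = 728 kbps = 0.728 Mbps.
drone footage reel: 89.928 Mbps × 240 s = 21582.7 Mb
security camera export: 5.828 Mbps × 27120 s = 158055.4 Mb
interview recording: 4.458 Mbps × 3780 s = 16851.2 Mb
podcast episode with video: 5.728 Mbps × 2580 s = 14778.2 Mb
TV episode: 14.418 Mbps × 2700 s = 38928.6 Mb
music video: 23.128 Mbps × 303 s = 7007.8 Mb
Total: 257203.9 Mb = 32150.5 MB.
At 500 Mbps: 257203.9 / 500 = 514 s ≈ 8.57 minutes.

8.6 minutes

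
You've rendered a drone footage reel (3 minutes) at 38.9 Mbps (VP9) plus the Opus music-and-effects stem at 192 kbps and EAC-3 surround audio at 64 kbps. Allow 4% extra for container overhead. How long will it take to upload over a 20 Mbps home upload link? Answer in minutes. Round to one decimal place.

3 min = 180 s
Audio total: 192 + 64 = 256 kbps = 0.256 Mbps.
Total bitrate: 39.156 Mbps.
File: 39.156 Mbps × 180 s = 7048.1 Mb.
With 4% container overhead: ×1.04. → 7330.0 Mb.
At 20 Mbps: 7330.0 / 20 = 366.5 s ≈ 6.11 minutes.

6.1 minutes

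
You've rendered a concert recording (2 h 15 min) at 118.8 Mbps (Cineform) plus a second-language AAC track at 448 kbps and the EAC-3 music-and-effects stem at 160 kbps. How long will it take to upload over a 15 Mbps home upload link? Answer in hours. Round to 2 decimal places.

2 h 15 min = 135 min = 8100 s
Audio total: 448 + 160 = 608 kbps = 0.608 Mbps.
Total bitrate: 119.408 Mbps.
File: 119.408 Mbps × 8100 s = 967204.8 Mb.
At 15 Mbps: 967204.8 / 15 = 64480.3 s ≈ 17.9 hours.

17.91 hours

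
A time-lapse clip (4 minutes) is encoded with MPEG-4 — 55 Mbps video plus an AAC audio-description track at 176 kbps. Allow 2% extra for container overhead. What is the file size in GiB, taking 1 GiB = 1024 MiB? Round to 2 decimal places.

1.57 GiB

4 min = 240 s
Audio: 176 kbps = 0.176 Mbps.
Total bitrate: 55 + 0.176 = 55.176 Mbps.
Stream data: 55.176 Mbps × 240 s = 13242.2 Mb.
With 2% container overhead: ×1.02.
13,507 Mb = 1,688,385,600 bytes ÷ 1,073,741,824 = 1.572 GiB.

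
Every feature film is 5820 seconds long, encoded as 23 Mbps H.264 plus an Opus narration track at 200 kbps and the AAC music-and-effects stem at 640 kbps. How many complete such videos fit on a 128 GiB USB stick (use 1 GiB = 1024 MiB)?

7

Audio total: 200 + 640 = 840 kbps = 0.840 Mbps.
Total bitrate: 23.840 Mbps.
Per item: 23.840 Mbps × 5820 s = 138,749 Mb = 17,344 MB.
Capacity: 128 GiB = 1,099,512 Mb; 7.92 items → 7 complete.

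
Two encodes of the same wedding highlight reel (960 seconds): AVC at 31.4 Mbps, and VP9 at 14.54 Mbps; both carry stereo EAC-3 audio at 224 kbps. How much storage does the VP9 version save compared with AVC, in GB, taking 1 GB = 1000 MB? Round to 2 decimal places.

2.02 GB

Audio: 224 kbps = 0.224 Mbps.
AVC: 31.624 Mbps × 960 s = 30359.0 Mb = 3.795 GB.
VP9: 14.764 Mbps × 960 s = 14173.4 Mb = 1.772 GB.
Saving: 3.795 − 1.772 = 2.023 GB.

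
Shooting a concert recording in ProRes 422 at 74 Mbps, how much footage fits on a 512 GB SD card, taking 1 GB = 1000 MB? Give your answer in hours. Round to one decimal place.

Capacity: 512 GB = 4,096,000 Mb.
Recording time: 4,096,000 / 74.000 = 55,351 s ≈ 15.4 hours.

15.4 hours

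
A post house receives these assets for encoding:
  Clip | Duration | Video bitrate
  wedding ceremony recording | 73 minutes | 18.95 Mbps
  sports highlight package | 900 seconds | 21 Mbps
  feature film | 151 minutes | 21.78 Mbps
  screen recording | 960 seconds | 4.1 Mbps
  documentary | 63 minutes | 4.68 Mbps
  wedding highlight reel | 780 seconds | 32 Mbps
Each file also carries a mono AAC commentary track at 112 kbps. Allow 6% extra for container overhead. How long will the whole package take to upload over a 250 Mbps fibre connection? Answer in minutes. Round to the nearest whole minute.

Audio: 112 kbps = 0.112 Mbps.
wedding ceremony recording: 19.062 Mbps × 4380 s × 1.06 = 88501.1 Mb
sports highlight package: 21.112 Mbps × 900 s × 1.06 = 20140.8 Mb
feature film: 21.892 Mbps × 9060 s × 1.06 = 210242.0 Mb
screen recording: 4.212 Mbps × 960 s × 1.06 = 4286.1 Mb
documentary: 4.792 Mbps × 3780 s × 1.06 = 19200.6 Mb
wedding highlight reel: 32.112 Mbps × 780 s × 1.06 = 26550.2 Mb
Total: 368920.8 Mb = 46115.1 MB.
At 250 Mbps: 368920.8 / 250 = 1476 s ≈ 24.6 minutes.

25 minutes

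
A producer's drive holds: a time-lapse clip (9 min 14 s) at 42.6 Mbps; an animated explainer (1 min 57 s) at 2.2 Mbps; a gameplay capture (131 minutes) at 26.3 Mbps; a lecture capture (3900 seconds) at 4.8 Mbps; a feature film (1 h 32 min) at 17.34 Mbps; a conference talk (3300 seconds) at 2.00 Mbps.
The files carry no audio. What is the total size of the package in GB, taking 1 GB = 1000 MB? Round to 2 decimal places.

time-lapse clip: 42.600 Mbps × 554 s = 23600.4 Mb
animated explainer: 2.200 Mbps × 117 s = 257.4 Mb
gameplay capture: 26.300 Mbps × 7860 s = 206718.0 Mb
lecture capture: 4.800 Mbps × 3900 s = 18720.0 Mb
feature film: 17.340 Mbps × 5520 s = 95716.8 Mb
conference talk: 2.000 Mbps × 3300 s = 6600.0 Mb
Total: 351612.6 Mb = 43951.6 MB.
= 43.95 GB.

43.95 GB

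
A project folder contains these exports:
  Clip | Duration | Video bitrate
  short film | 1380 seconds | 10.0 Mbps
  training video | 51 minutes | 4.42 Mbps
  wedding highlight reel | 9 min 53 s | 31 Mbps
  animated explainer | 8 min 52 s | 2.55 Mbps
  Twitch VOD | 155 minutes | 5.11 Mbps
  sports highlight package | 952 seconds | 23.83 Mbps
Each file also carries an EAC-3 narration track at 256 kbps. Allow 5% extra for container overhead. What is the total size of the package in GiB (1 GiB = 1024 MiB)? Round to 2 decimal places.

Audio: 256 kbps = 0.256 Mbps.
short film: 10.256 Mbps × 1380 s × 1.05 = 14860.9 Mb
training video: 4.676 Mbps × 3060 s × 1.05 = 15024.0 Mb
wedding highlight reel: 31.256 Mbps × 593 s × 1.05 = 19461.5 Mb
animated explainer: 2.806 Mbps × 532 s × 1.05 = 1567.4 Mb
Twitch VOD: 5.366 Mbps × 9300 s × 1.05 = 52399.0 Mb
sports highlight package: 24.086 Mbps × 952 s × 1.05 = 24076.4 Mb
Total: 127389.3 Mb = 15923.7 MB.
= 14.83 GiB.

14.83 GiB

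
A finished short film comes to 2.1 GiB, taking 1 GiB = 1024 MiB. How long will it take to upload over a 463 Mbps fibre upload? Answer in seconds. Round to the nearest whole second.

39 seconds

File: 2.1 GiB = 18038.9 Mb.
At 463 Mbps: 18038.9 / 463 = 39.0 s ≈ 39 seconds.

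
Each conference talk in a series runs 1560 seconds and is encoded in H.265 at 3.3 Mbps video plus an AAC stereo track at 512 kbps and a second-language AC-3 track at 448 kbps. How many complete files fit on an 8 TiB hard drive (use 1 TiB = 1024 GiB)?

Audio total: 512 + 448 = 960 kbps = 0.960 Mbps.
Total bitrate: 4.260 Mbps.
Per item: 4.260 Mbps × 1560 s = 6,646 Mb = 830.7 MB.
Capacity: 8 TiB = 70,368,744 Mb; 10588.77 items → 10588 complete.

10588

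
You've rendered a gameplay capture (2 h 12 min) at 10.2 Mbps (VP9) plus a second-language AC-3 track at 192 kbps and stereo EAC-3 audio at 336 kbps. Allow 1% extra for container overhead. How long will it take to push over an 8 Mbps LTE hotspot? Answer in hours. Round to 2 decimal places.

2 h 12 min = 132 min = 7920 s
Audio total: 192 + 336 = 528 kbps = 0.528 Mbps.
Total bitrate: 10.728 Mbps.
File: 10.728 Mbps × 7920 s = 84965.8 Mb.
With 1% container overhead: ×1.01. → 85815.4 Mb.
At 8 Mbps: 85815.4 / 8 = 10726.9 s ≈ 2.98 hours.

2.98 hours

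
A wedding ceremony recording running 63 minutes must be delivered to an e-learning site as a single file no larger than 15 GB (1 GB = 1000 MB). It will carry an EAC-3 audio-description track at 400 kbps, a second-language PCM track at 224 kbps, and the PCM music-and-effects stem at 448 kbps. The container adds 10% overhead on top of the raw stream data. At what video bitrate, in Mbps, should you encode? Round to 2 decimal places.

Budget: 15 GB = 120000.0 Mb.
Stream payload after overhead: 120000.0 / 1.10 = 109090.9 Mb.
63 min = 3780 s
Total bitrate budget: 109090.9 Mb / 3780 s = 28.860 Mbps.
Audio total: 400 + 224 + 448 = 1072 kbps = 1.072 Mbps.
Video: 28.860 − 1.072 = 27.788 Mbps.

27.79 Mbps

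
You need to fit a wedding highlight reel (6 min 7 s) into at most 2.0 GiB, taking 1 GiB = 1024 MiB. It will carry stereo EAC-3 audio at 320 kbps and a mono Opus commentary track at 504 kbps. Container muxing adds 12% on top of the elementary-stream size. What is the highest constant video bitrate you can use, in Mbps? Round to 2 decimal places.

40.97 Mbps

Budget: 2.0 GiB = 17179.9 Mb.
Stream payload after overhead: 17179.9 / 1.12 = 15339.2 Mb.
6 min 7 s = 367 s
Total bitrate budget: 15339.2 Mb / 367 s = 41.796 Mbps.
Audio total: 320 + 504 = 824 kbps = 0.824 Mbps.
Video: 41.796 − 0.824 = 40.972 Mbps.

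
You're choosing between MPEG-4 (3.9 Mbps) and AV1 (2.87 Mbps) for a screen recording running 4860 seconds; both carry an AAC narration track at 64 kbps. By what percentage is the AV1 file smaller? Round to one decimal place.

26.0%

Audio: 64 kbps = 0.064 Mbps.
MPEG-4: 3.964 Mbps × 4860 s = 19265.0 Mb = 2.243 GiB.
AV1: 2.934 Mbps × 4860 s = 14259.2 Mb = 1.660 GiB.
Reduction: (1 − 1.660/2.243) × 100 = 25.98%.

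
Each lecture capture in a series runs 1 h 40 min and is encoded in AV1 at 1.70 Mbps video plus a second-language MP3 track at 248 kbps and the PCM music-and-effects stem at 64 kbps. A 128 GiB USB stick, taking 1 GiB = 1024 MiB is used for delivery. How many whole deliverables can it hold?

91

1 h 40 min = 100 min = 6000 s
Audio total: 248 + 64 = 312 kbps = 0.312 Mbps.
Total bitrate: 2.012 Mbps.
Per item: 2.012 Mbps × 6000 s = 12,072 Mb = 1,509 MB.
Capacity: 128 GiB = 1,099,512 Mb; 91.08 items → 91 complete.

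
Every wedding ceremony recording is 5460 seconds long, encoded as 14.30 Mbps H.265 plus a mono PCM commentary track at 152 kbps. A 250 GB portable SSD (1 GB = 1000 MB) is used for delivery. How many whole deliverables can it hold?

Audio: 152 kbps = 0.152 Mbps.
Total bitrate: 14.452 Mbps.
Per item: 14.452 Mbps × 5460 s = 78,908 Mb = 9,863 MB.
Capacity: 250 GB = 2,000,000 Mb; 25.35 items → 25 complete.

25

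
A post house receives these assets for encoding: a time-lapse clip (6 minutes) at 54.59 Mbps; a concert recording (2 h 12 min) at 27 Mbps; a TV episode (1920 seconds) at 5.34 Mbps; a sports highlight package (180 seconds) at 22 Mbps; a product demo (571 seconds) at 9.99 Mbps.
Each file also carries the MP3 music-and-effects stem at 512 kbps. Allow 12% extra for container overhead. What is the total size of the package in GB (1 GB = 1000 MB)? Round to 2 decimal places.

Audio: 512 kbps = 0.512 Mbps.
time-lapse clip: 55.102 Mbps × 360 s × 1.12 = 22217.1 Mb
concert recording: 27.512 Mbps × 7920 s × 1.12 = 244042.4 Mb
TV episode: 5.852 Mbps × 1920 s × 1.12 = 12584.1 Mb
sports highlight package: 22.512 Mbps × 180 s × 1.12 = 4538.4 Mb
product demo: 10.502 Mbps × 571 s × 1.12 = 6716.2 Mb
Total: 290098.4 Mb = 36262.3 MB.
= 36.26 GB.

36.26 GB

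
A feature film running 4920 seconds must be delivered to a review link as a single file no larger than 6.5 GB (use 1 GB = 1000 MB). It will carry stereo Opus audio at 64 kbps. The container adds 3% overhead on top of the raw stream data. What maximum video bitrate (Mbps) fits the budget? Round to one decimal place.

Budget: 6.5 GB = 52000.0 Mb.
Stream payload after overhead: 52000.0 / 1.03 = 50485.4 Mb.
Total bitrate budget: 50485.4 Mb / 4920 s = 10.261 Mbps.
Audio: 64 kbps = 0.064 Mbps.
Video: 10.261 − 0.064 = 10.197 Mbps.

10.2 Mbps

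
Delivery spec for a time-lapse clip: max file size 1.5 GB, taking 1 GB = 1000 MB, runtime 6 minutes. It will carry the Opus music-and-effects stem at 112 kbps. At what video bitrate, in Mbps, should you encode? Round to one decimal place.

33.2 Mbps

Budget: 1.5 GB = 12000.0 Mb.
6 min = 360 s
Total bitrate budget: 12000.0 Mb / 360 s = 33.333 Mbps.
Audio: 112 kbps = 0.112 Mbps.
Video: 33.333 − 0.112 = 33.221 Mbps.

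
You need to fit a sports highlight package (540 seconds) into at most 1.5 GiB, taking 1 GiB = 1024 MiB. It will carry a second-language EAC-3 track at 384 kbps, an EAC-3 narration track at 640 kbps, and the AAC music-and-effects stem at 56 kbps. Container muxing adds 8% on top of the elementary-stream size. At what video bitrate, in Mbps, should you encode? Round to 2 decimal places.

21.01 Mbps

Budget: 1.5 GiB = 12884.9 Mb.
Stream payload after overhead: 12884.9 / 1.08 = 11930.5 Mb.
Total bitrate budget: 11930.5 Mb / 540 s = 22.093 Mbps.
Audio total: 384 + 640 + 56 = 1080 kbps = 1.080 Mbps.
Video: 22.093 − 1.080 = 21.013 Mbps.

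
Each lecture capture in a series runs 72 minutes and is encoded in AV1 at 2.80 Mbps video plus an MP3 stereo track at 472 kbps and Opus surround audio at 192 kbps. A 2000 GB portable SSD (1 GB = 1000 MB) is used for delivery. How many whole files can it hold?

1069

72 min = 4320 s
Audio total: 472 + 192 = 664 kbps = 0.664 Mbps.
Total bitrate: 3.464 Mbps.
Per item: 3.464 Mbps × 4320 s = 14,964 Mb = 1,871 MB.
Capacity: 2000 GB = 16,000,000 Mb; 1069.20 items → 1069 complete.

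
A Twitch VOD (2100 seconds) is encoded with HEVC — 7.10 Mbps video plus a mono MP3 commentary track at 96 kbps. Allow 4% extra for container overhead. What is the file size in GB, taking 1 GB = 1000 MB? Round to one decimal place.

2.0 GB

Audio: 96 kbps = 0.096 Mbps.
Total bitrate: 7.10 + 0.096 = 7.196 Mbps.
Stream data: 7.196 Mbps × 2100 s = 15111.6 Mb.
With 4% container overhead: ×1.04.
15,716 Mb ÷ 8 = 1,965 MB → 1.965 GB.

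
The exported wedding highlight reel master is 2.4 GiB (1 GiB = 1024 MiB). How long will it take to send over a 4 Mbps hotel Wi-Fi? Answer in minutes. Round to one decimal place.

85.9 minutes

File: 2.4 GiB = 20615.8 Mb.
At 4 Mbps: 20615.8 / 4 = 5154.0 s ≈ 85.9 minutes.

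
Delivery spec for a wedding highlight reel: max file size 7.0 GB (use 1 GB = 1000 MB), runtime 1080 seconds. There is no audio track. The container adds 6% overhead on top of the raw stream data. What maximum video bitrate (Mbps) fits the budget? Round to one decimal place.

48.9 Mbps

Budget: 7.0 GB = 56000.0 Mb.
Stream payload after overhead: 56000.0 / 1.06 = 52830.2 Mb.
Total bitrate budget: 52830.2 Mb / 1080 s = 48.917 Mbps.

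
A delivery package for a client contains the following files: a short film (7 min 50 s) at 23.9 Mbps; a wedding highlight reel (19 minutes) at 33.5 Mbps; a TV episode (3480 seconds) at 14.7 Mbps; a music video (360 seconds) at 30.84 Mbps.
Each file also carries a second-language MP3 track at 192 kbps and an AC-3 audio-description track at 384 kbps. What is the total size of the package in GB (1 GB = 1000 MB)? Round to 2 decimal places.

14.35 GB

Audio total: 192 + 384 = 576 kbps = 0.576 Mbps.
short film: 24.476 Mbps × 470 s = 11503.7 Mb
wedding highlight reel: 34.076 Mbps × 1140 s = 38846.6 Mb
TV episode: 15.276 Mbps × 3480 s = 53160.5 Mb
music video: 31.416 Mbps × 360 s = 11309.8 Mb
Total: 114820.6 Mb = 14352.6 MB.
= 14.35 GB.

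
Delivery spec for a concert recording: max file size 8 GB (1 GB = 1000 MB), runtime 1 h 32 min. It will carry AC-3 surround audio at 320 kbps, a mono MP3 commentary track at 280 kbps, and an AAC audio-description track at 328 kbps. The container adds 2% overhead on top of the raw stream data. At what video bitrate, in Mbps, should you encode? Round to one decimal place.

Budget: 8 GB = 64000.0 Mb.
Stream payload after overhead: 64000.0 / 1.02 = 62745.1 Mb.
1 h 32 min = 92 min = 5520 s
Total bitrate budget: 62745.1 Mb / 5520 s = 11.367 Mbps.
Audio total: 320 + 280 + 328 = 928 kbps = 0.928 Mbps.
Video: 11.367 − 0.928 = 10.439 Mbps.

10.4 Mbps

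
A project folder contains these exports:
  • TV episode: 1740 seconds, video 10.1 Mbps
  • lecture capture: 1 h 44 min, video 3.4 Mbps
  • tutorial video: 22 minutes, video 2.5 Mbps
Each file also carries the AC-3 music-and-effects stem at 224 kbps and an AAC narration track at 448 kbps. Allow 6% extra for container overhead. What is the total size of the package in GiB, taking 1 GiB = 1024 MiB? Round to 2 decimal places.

Audio total: 224 + 448 = 672 kbps = 0.672 Mbps.
TV episode: 10.772 Mbps × 1740 s × 1.06 = 19867.9 Mb
lecture capture: 4.072 Mbps × 6240 s × 1.06 = 26933.8 Mb
tutorial video: 3.172 Mbps × 1320 s × 1.06 = 4438.3 Mb
Total: 51240.0 Mb = 6405.0 MB.
= 5.965 GiB.

5.97 GiB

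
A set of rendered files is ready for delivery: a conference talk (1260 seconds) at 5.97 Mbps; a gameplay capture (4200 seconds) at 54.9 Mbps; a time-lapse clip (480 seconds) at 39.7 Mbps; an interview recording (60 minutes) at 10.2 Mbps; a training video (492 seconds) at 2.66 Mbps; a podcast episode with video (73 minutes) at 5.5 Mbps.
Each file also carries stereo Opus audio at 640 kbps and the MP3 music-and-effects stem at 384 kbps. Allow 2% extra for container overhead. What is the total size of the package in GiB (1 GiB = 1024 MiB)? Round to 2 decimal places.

Audio total: 640 + 384 = 1024 kbps = 1.024 Mbps.
conference talk: 6.994 Mbps × 1260 s × 1.02 = 8988.7 Mb
gameplay capture: 55.924 Mbps × 4200 s × 1.02 = 239578.4 Mb
time-lapse clip: 40.724 Mbps × 480 s × 1.02 = 19938.5 Mb
interview recording: 11.224 Mbps × 3600 s × 1.02 = 41214.5 Mb
training video: 3.684 Mbps × 492 s × 1.02 = 1848.8 Mb
podcast episode with video: 6.524 Mbps × 4380 s × 1.02 = 29146.6 Mb
Total: 340715.5 Mb = 42589.4 MB.
= 39.66 GiB.

39.66 GiB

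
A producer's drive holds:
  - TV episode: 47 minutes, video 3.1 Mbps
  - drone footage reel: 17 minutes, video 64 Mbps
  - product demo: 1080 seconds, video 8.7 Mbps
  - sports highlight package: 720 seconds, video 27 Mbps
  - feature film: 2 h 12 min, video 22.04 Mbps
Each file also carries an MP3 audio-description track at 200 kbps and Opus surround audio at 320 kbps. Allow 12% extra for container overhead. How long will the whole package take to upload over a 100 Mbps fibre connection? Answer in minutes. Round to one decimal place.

Audio total: 200 + 320 = 520 kbps = 0.520 Mbps.
TV episode: 3.620 Mbps × 2820 s × 1.12 = 11433.4 Mb
drone footage reel: 64.520 Mbps × 1020 s × 1.12 = 73707.6 Mb
product demo: 9.220 Mbps × 1080 s × 1.12 = 11152.5 Mb
sports highlight package: 27.520 Mbps × 720 s × 1.12 = 22192.1 Mb
feature film: 22.560 Mbps × 7920 s × 1.12 = 200116.2 Mb
Total: 318601.9 Mb = 39825.2 MB.
At 100 Mbps: 318601.9 / 100 = 3186 s ≈ 53.1 minutes.

53.1 minutes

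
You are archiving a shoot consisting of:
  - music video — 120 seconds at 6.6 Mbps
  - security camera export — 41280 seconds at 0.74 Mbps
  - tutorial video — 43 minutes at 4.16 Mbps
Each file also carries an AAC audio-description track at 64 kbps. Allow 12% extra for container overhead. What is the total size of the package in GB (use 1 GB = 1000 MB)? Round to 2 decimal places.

Audio: 64 kbps = 0.064 Mbps.
music video: 6.664 Mbps × 120 s × 1.12 = 895.6 Mb
security camera export: 0.804 Mbps × 41280 s × 1.12 = 37171.8 Mb
tutorial video: 4.224 Mbps × 2580 s × 1.12 = 12205.7 Mb
Total: 50273.1 Mb = 6284.1 MB.
= 6.284 GB.

6.28 GB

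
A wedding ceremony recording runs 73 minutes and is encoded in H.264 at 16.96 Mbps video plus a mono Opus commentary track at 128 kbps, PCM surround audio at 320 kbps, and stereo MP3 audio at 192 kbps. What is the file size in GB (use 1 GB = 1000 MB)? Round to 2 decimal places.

9.64 GB

73 min = 4380 s
Audio total: 128 + 320 + 192 = 640 kbps = 0.640 Mbps.
Total bitrate: 16.96 + 0.640 = 17.600 Mbps.
Stream data: 17.600 Mbps × 4380 s = 77088.0 Mb.
77,088 Mb ÷ 8 = 9,636 MB → 9.636 GB.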